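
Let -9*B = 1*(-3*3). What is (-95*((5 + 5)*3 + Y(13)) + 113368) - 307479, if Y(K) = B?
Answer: -197056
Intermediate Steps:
B = 1 (B = -(-3*3)/9 = -(-9)/9 = -⅑*(-9) = 1)
Y(K) = 1
(-95*((5 + 5)*3 + Y(13)) + 113368) - 307479 = (-95*((5 + 5)*3 + 1) + 113368) - 307479 = (-95*(10*3 + 1) + 113368) - 307479 = (-95*(30 + 1) + 113368) - 307479 = (-95*31 + 113368) - 307479 = (-2945 + 113368) - 307479 = 110423 - 307479 = -197056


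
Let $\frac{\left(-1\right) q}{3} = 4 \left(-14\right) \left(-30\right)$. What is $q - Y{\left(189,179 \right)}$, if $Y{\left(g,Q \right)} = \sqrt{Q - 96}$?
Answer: $-5040 - \sqrt{83} \approx -5049.1$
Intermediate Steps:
$Y{\left(g,Q \right)} = \sqrt{-96 + Q}$
$q = -5040$ ($q = - 3 \cdot 4 \left(-14\right) \left(-30\right) = - 3 \left(\left(-56\right) \left(-30\right)\right) = \left(-3\right) 1680 = -5040$)
$q - Y{\left(189,179 \right)} = -5040 - \sqrt{-96 + 179} = -5040 - \sqrt{83}$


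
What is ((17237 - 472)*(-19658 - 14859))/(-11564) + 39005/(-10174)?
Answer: 60071570225/1200532 ≈ 50037.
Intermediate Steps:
((17237 - 472)*(-19658 - 14859))/(-11564) + 39005/(-10174) = (16765*(-34517))*(-1/11564) + 39005*(-1/10174) = -578677505*(-1/11564) - 39005/10174 = 11809745/236 - 39005/10174 = 60071570225/1200532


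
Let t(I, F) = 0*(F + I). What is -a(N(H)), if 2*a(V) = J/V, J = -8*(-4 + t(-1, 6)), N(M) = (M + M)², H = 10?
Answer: -1/25 ≈ -0.040000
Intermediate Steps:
t(I, F) = 0
N(M) = 4*M² (N(M) = (2*M)² = 4*M²)
J = 32 (J = -8*(-4 + 0) = -8*(-4) = 32)
a(V) = 16/V (a(V) = (32/V)/2 = 16/V)
-a(N(H)) = -16/(4*10²) = -16/(4*100) = -16/400 = -1*1/25 = -1/25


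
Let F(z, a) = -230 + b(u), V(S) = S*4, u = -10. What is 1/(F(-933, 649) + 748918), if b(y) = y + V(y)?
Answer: 1/748638 ≈ 1.3358e-6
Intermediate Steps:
V(S) = 4*S
b(y) = 5*y (b(y) = y + 4*y = 5*y)
F(z, a) = -280 (F(z, a) = -230 + 5*(-10) = -230 - 50 = -280)
1/(F(-933, 649) + 748918) = 1/(-280 + 748918) = 1/748638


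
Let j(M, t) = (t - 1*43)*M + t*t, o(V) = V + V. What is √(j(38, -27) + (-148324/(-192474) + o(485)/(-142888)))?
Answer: I*√8770528862402441245/67407414 ≈ 43.934*I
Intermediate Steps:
o(V) = 2*V
j(M, t) = t² + M*(-43 + t) (j(M, t) = (t - 43)*M + t² = (-43 + t)*M + t² = M*(-43 + t) + t² = t² + M*(-43 + t))
√(j(38, -27) + (-148324/(-192474) + o(485)/(-142888))) = √(((-27)² - 43*38 + 38*(-27)) + (-148324/(-192474) + (2*485)/(-142888))) = √((729 - 1634 - 1026) + (-148324*(-1/192474) + 970*(-1/142888))) = √(-1931 + (74162/96237 - 485/71444)) = √(-1931 + 5251754983/6875556228) = √(-13271447321285/6875556228) = I*√8770528862402441245/67407414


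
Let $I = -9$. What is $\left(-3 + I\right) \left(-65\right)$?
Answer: $780$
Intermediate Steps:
$\left(-3 + I\right) \left(-65\right) = \left(-3 - 9\right) \left(-65\right) = \left(-12\right) \left(-65\right) = 780$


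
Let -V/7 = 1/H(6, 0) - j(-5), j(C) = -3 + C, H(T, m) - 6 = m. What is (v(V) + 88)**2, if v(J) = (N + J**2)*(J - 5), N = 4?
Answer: 1928771487963961/46656 ≈ 4.1340e+10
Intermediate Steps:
H(T, m) = 6 + m
V = -343/6 (V = -7*(1/(6 + 0) - (-3 - 5)) = -7*(1/6 - 1*(-8)) = -7*(1/6 + 8) = -7*49/6 = -343/6 ≈ -57.167)
v(J) = (-5 + J)*(4 + J**2) (v(J) = (4 + J**2)*(J - 5) = (4 + J**2)*(-5 + J) = (-5 + J)*(4 + J**2))
(v(V) + 88)**2 = ((-20 + (-343/6)**3 - 5*(-343/6)**2 + 4*(-343/6)) + 88)**2 = ((-20 - 40353607/216 - 5*117649/36 - 686/3) + 88)**2 = ((-20 - 40353607/216 - 588245/36 - 686/3) + 88)**2 = (-43936789/216 + 88)**2 = (-43917781/216)**2 = 1928771487963961/46656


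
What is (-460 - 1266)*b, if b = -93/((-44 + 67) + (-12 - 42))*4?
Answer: -20712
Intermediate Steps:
b = 12 (b = -93/(23 - 54)*4 = -93/(-31)*4 = -93*(-1/31)*4 = 3*4 = 12)
(-460 - 1266)*b = (-460 - 1266)*12 = -1726*12 = -20712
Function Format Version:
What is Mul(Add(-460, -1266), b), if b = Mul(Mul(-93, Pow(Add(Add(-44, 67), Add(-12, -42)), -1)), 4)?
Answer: -20712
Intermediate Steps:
b = 12 (b = Mul(Mul(-93, Pow(Add(23, -54), -1)), 4) = Mul(Mul(-93, Pow(-31, -1)), 4) = Mul(Mul(-93, Rational(-1, 31)), 4) = Mul(3, 4) = 12)
Mul(Add(-460, -1266), b) = Mul(Add(-460, -1266), 12) = Mul(-1726, 12) = -20712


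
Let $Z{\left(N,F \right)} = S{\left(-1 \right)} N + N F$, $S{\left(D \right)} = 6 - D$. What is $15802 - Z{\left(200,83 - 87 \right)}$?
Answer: $15202$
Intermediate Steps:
$Z{\left(N,F \right)} = 7 N + F N$ ($Z{\left(N,F \right)} = \left(6 - -1\right) N + N F = \left(6 + 1\right) N + F N = 7 N + F N$)
$15802 - Z{\left(200,83 - 87 \right)} = 15802 - 200 \left(7 + \left(83 - 87\right)\right) = 15802 - 200 \left(7 - 4\right) = 15802 - 200 \cdot 3 = 15802 - 600 = 15202$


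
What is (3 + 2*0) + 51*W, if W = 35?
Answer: 1788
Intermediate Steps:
(3 + 2*0) + 51*W = (3 + 2*0) + 51*35 = (3 + 0) + 1785 = 3 + 1785 = 1788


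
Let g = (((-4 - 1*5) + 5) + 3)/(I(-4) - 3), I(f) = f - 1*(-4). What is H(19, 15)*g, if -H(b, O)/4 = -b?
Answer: 76/3 ≈ 25.333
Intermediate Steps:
H(b, O) = 4*b (H(b, O) = -(-4)*b = 4*b)
I(f) = 4 + f (I(f) = f + 4 = 4 + f)
g = ⅓ (g = (((-4 - 1*5) + 5) + 3)/((4 - 4) - 3) = (((-4 - 5) + 5) + 3)/(0 - 3) = ((-9 + 5) + 3)/(-3) = (-4 + 3)*(-⅓) = -1*(-⅓) = ⅓ ≈ 0.33333)
H(19, 15)*g = (4*19)*(⅓) = 76*(⅓) = 76/3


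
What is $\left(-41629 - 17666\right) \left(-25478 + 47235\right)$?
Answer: $-1290081315$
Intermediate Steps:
$\left(-41629 - 17666\right) \left(-25478 + 47235\right) = \left(-59295\right) 21757 = -1290081315$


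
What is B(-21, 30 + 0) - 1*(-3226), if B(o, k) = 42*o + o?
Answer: 2323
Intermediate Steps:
B(o, k) = 43*o
B(-21, 30 + 0) - 1*(-3226) = 43*(-21) - 1*(-3226) = -903 + 3226 = 2323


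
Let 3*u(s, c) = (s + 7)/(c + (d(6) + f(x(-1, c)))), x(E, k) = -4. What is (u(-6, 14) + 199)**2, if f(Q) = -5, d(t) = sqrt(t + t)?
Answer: 565868272/14283 - 6104*sqrt(3)/1587 ≈ 39612.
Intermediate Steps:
d(t) = sqrt(2)*sqrt(t) (d(t) = sqrt(2*t) = sqrt(2)*sqrt(t))
u(s, c) = (7 + s)/(3*(-5 + c + 2*sqrt(3))) (u(s, c) = ((s + 7)/(c + (sqrt(2)*sqrt(6) - 5)))/3 = ((7 + s)/(c + (2*sqrt(3) - 5)))/3 = ((7 + s)/(c + (-5 + 2*sqrt(3))))/3 = ((7 + s)/(-5 + c + 2*sqrt(3)))/3 = (7 + s)/(3*(-5 + c + 2*sqrt(3))))
(u(-6, 14) + 199)**2 = ((7 - 6)/(3*(-5 + 14 + 2*sqrt(3))) + 199)**2 = ((1/3)*1/(9 + 2*sqrt(3)) + 199)**2 = (1/(3*(9 + 2*sqrt(3))) + 199)**2 = (199 + 1/(3*(9 + 2*sqrt(3))))**2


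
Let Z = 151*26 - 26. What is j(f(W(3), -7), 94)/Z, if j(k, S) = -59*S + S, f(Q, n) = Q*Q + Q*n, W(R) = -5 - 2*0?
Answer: -1363/975 ≈ -1.3979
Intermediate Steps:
W(R) = -5 (W(R) = -5 + 0 = -5)
Z = 3900 (Z = 3926 - 26 = 3900)
f(Q, n) = Q² + Q*n
j(k, S) = -58*S
j(f(W(3), -7), 94)/Z = -58*94/3900 = -5452*1/3900 = -1363/975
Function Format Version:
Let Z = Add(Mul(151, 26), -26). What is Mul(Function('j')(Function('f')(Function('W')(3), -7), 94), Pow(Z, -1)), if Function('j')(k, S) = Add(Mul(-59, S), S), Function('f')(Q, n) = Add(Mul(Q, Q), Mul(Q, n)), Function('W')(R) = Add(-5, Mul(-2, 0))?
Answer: Rational(-1363, 975) ≈ -1.3979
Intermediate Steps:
Function('W')(R) = -5 (Function('W')(R) = Add(-5, 0) = -5)
Z = 3900 (Z = Add(3926, -26) = 3900)
Function('f')(Q, n) = Add(Pow(Q, 2), Mul(Q, n))
Function('j')(k, S) = Mul(-58, S)
Mul(Function('j')(Function('f')(Function('W')(3), -7), 94), Pow(Z, -1)) = Mul(Mul(-58, 94), Pow(3900, -1)) = Mul(-5452, Rational(1, 3900)) = Rational(-1363, 975)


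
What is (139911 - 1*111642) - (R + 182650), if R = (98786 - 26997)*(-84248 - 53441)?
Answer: 9884401240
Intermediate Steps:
R = -9884555621 (R = 71789*(-137689) = -9884555621)
(139911 - 1*111642) - (R + 182650) = (139911 - 1*111642) - (-9884555621 + 182650) = (139911 - 111642) - 1*(-9884372971) = 28269 + 9884372971 = 9884401240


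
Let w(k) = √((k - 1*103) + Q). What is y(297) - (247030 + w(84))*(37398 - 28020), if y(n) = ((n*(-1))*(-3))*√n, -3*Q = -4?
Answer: -2316647340 + 2673*√33 - 3126*I*√159 ≈ -2.3166e+9 - 39417.0*I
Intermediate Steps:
Q = 4/3 (Q = -⅓*(-4) = 4/3 ≈ 1.3333)
w(k) = √(-305/3 + k) (w(k) = √((k - 1*103) + 4/3) = √((k - 103) + 4/3) = √((-103 + k) + 4/3) = √(-305/3 + k))
y(n) = 3*n^(3/2) (y(n) = (-n*(-3))*√n = (3*n)*√n = 3*n^(3/2))
y(297) - (247030 + w(84))*(37398 - 28020) = 3*297^(3/2) - (247030 + √(-915 + 9*84)/3)*(37398 - 28020) = 3*(891*√33) - (247030 + √(-915 + 756)/3)*9378 = 2673*√33 - (247030 + √(-159)/3)*9378 = 2673*√33 - (247030 + (I*√159)/3)*9378 = 2673*√33 - (247030 + I*√159/3)*9378 = 2673*√33 - (2316647340 + 3126*I*√159) = 2673*√33 + (-2316647340 - 3126*I*√159) = -2316647340 + 2673*√33 - 3126*I*√159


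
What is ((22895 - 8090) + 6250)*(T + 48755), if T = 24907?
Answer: 1550953410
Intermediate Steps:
((22895 - 8090) + 6250)*(T + 48755) = ((22895 - 8090) + 6250)*(24907 + 48755) = (14805 + 6250)*73662 = 21055*73662 = 1550953410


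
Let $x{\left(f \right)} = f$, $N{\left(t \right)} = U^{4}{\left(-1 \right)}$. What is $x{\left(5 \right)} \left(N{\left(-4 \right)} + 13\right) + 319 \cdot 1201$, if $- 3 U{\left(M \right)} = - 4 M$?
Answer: $\frac{31039184}{81} \approx 3.832 \cdot 10^{5}$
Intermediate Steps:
$U{\left(M \right)} = \frac{4 M}{3}$ ($U{\left(M \right)} = - \frac{\left(-4\right) M}{3} = \frac{4 M}{3}$)
$N{\left(t \right)} = \frac{256}{81}$ ($N{\left(t \right)} = \left(\frac{4}{3} \left(-1\right)\right)^{4} = \left(- \frac{4}{3}\right)^{4} = \frac{256}{81}$)
$x{\left(5 \right)} \left(N{\left(-4 \right)} + 13\right) + 319 \cdot 1201 = 5 \left(\frac{256}{81} + 13\right) + 319 \cdot 1201 = 5 \cdot \frac{1309}{81} + 383119 = \frac{6545}{81} + 383119 = \frac{31039184}{81}$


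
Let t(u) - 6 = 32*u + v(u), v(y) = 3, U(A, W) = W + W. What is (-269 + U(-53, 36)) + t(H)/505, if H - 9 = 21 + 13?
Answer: -19620/101 ≈ -194.26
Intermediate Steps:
U(A, W) = 2*W
H = 43 (H = 9 + (21 + 13) = 9 + 34 = 43)
t(u) = 9 + 32*u (t(u) = 6 + (32*u + 3) = 6 + (3 + 32*u) = 9 + 32*u)
(-269 + U(-53, 36)) + t(H)/505 = (-269 + 2*36) + (9 + 32*43)/505 = (-269 + 72) + (9 + 1376)*(1/505) = -197 + 1385*(1/505) = -197 + 277/101 = -19620/101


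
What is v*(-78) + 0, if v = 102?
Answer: -7956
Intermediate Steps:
v*(-78) + 0 = 102*(-78) + 0 = -7956 + 0 = -7956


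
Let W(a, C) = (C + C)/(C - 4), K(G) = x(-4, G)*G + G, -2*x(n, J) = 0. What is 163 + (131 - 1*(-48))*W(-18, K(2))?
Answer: -195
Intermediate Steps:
x(n, J) = 0 (x(n, J) = -½*0 = 0)
K(G) = G (K(G) = 0*G + G = 0 + G = G)
W(a, C) = 2*C/(-4 + C) (W(a, C) = (2*C)/(-4 + C) = 2*C/(-4 + C))
163 + (131 - 1*(-48))*W(-18, K(2)) = 163 + (131 - 1*(-48))*(2*2/(-4 + 2)) = 163 + (131 + 48)*(2*2/(-2)) = 163 + 179*(2*2*(-½)) = 163 + 179*(-2) = 163 - 358 = -195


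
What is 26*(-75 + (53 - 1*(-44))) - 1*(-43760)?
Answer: 44332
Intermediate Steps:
26*(-75 + (53 - 1*(-44))) - 1*(-43760) = 26*(-75 + (53 + 44)) + 43760 = 26*(-75 + 97) + 43760 = 26*22 + 43760 = 572 + 43760 = 44332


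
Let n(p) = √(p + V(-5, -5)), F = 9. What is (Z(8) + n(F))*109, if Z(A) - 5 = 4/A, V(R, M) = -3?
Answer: 1199/2 + 109*√6 ≈ 866.49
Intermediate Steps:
Z(A) = 5 + 4/A
n(p) = √(-3 + p) (n(p) = √(p - 3) = √(-3 + p))
(Z(8) + n(F))*109 = ((5 + 4/8) + √(-3 + 9))*109 = ((5 + 4*(⅛)) + √6)*109 = ((5 + ½) + √6)*109 = (11/2 + √6)*109 = 1199/2 + 109*√6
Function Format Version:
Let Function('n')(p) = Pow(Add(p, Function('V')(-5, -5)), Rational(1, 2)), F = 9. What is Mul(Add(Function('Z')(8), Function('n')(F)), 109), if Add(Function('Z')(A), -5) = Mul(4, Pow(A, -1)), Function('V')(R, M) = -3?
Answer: Add(Rational(1199, 2), Mul(109, Pow(6, Rational(1, 2)))) ≈ 866.49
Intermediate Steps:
Function('Z')(A) = Add(5, Mul(4, Pow(A, -1)))
Function('n')(p) = Pow(Add(-3, p), Rational(1, 2)) (Function('n')(p) = Pow(Add(p, -3), Rational(1, 2)) = Pow(Add(-3, p), Rational(1, 2)))
Mul(Add(Function('Z')(8), Function('n')(F)), 109) = Mul(Add(Add(5, Mul(4, Pow(8, -1))), Pow(Add(-3, 9), Rational(1, 2))), 109) = Mul(Add(Add(5, Mul(4, Rational(1, 8))), Pow(6, Rational(1, 2))), 109) = Mul(Add(Add(5, Rational(1, 2)), Pow(6, Rational(1, 2))), 109) = Mul(Add(Rational(11, 2), Pow(6, Rational(1, 2))), 109) = Add(Rational(1199, 2), Mul(109, Pow(6, Rational(1, 2))))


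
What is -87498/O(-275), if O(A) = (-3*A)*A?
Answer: 29166/75625 ≈ 0.38567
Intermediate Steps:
O(A) = -3*A²
-87498/O(-275) = -87498/((-3*(-275)²)) = -87498/((-3*75625)) = -87498/(-226875) = -87498*(-1/226875) = 29166/75625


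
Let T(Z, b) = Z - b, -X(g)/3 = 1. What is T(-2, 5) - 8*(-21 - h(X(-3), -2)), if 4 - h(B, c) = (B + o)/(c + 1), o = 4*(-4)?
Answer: 41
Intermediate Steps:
X(g) = -3 (X(g) = -3*1 = -3)
o = -16
h(B, c) = 4 - (-16 + B)/(1 + c) (h(B, c) = 4 - (B - 16)/(c + 1) = 4 - (-16 + B)/(1 + c))
T(-2, 5) - 8*(-21 - h(X(-3), -2)) = (-2 - 1*5) - 8*(-21 - (20 - 1*(-3) + 4*(-2))/(1 - 2)) = (-2 - 5) - 8*(-21 - (20 + 3 - 8)/(-1)) = -7 - 8*(-21 - (-1)*15) = -7 - 8*(-21 - 1*(-15)) = -7 - 8*(-21 + 15) = -7 - 8*(-6) = -7 + 48 = 41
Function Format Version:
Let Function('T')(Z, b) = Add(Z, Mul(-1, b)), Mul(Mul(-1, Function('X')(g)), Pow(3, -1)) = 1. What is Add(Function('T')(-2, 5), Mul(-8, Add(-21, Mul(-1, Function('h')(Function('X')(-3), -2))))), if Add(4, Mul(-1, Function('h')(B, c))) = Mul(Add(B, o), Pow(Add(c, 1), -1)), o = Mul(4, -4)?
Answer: 41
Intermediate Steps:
Function('X')(g) = -3 (Function('X')(g) = Mul(-3, 1) = -3)
o = -16
Function('h')(B, c) = Add(4, Mul(-1, Pow(Add(1, c), -1), Add(-16, B))) (Function('h')(B, c) = Add(4, Mul(-1, Mul(Add(B, -16), Pow(Add(c, 1), -1)))) = Add(4, Mul(-1, Mul(Add(-16, B), Pow(Add(1, c), -1)))) = Add(4, Mul(-1, Mul(Pow(Add(1, c), -1), Add(-16, B)))) = Add(4, Mul(-1, Pow(Add(1, c), -1), Add(-16, B))))
Add(Function('T')(-2, 5), Mul(-8, Add(-21, Mul(-1, Function('h')(Function('X')(-3), -2))))) = Add(Add(-2, Mul(-1, 5)), Mul(-8, Add(-21, Mul(-1, Mul(Pow(Add(1, -2), -1), Add(20, Mul(-1, -3), Mul(4, -2))))))) = Add(Add(-2, -5), Mul(-8, Add(-21, Mul(-1, Mul(Pow(-1, -1), Add(20, 3, -8)))))) = Add(-7, Mul(-8, Add(-21, Mul(-1, Mul(-1, 15))))) = Add(-7, Mul(-8, Add(-21, Mul(-1, -15)))) = Add(-7, Mul(-8, Add(-21, 15))) = Add(-7, Mul(-8, -6)) = Add(-7, 48) = 41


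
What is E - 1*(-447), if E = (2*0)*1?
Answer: 447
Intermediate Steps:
E = 0 (E = 0*1 = 0)
E - 1*(-447) = 0 - 1*(-447) = 0 + 447 = 447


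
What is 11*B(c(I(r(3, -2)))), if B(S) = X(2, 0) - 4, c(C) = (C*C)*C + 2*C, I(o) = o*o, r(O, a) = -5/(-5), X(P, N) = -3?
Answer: -77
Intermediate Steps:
r(O, a) = 1 (r(O, a) = -5*(-1/5) = 1)
I(o) = o**2
c(C) = C**3 + 2*C (c(C) = C**2*C + 2*C = C**3 + 2*C)
B(S) = -7 (B(S) = -3 - 4 = -7)
11*B(c(I(r(3, -2)))) = 11*(-7) = -77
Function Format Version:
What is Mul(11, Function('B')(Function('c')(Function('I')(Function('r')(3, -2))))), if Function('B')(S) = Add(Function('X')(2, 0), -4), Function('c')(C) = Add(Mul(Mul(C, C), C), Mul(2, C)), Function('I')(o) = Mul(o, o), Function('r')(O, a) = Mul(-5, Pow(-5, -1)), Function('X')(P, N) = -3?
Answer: -77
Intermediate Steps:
Function('r')(O, a) = 1 (Function('r')(O, a) = Mul(-5, Rational(-1, 5)) = 1)
Function('I')(o) = Pow(o, 2)
Function('c')(C) = Add(Pow(C, 3), Mul(2, C)) (Function('c')(C) = Add(Mul(Pow(C, 2), C), Mul(2, C)) = Add(Pow(C, 3), Mul(2, C)))
Function('B')(S) = -7 (Function('B')(S) = Add(-3, -4) = -7)
Mul(11, Function('B')(Function('c')(Function('I')(Function('r')(3, -2))))) = Mul(11, -7) = -77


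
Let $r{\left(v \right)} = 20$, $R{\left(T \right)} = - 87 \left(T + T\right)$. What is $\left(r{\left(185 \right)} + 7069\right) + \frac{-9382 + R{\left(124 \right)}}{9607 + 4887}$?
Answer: $\frac{51358504}{7247} \approx 7086.9$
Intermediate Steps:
$R{\left(T \right)} = - 174 T$ ($R{\left(T \right)} = - 87 \cdot 2 T = - 174 T$)
$\left(r{\left(185 \right)} + 7069\right) + \frac{-9382 + R{\left(124 \right)}}{9607 + 4887} = \left(20 + 7069\right) + \frac{-9382 - 21576}{9607 + 4887} = 7089 + \frac{-9382 - 21576}{14494} = 7089 - \frac{15479}{7247} = \frac{51358504}{7247}$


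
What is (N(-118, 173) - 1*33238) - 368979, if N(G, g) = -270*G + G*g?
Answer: -390771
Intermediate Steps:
(N(-118, 173) - 1*33238) - 368979 = (-118*(-270 + 173) - 1*33238) - 368979 = (-118*(-97) - 33238) - 368979 = (11446 - 33238) - 368979 = -21792 - 368979 = -390771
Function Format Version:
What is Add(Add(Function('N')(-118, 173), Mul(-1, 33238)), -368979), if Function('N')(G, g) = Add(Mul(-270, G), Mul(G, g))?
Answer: -390771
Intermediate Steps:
Add(Add(Function('N')(-118, 173), Mul(-1, 33238)), -368979) = Add(Add(Mul(-118, Add(-270, 173)), Mul(-1, 33238)), -368979) = Add(Add(Mul(-118, -97), -33238), -368979) = Add(Add(11446, -33238), -368979) = Add(-21792, -368979) = -390771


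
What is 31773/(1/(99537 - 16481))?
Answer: 2638938288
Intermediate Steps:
31773/(1/(99537 - 16481)) = 31773/(1/83056) = 31773*83056 = 2638938288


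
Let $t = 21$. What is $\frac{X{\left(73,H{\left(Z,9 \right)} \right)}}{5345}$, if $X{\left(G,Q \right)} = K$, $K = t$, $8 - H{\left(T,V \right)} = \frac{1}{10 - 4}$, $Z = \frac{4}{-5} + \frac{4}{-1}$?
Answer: $\frac{21}{5345} \approx 0.0039289$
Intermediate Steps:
$Z = - \frac{24}{5}$ ($Z = 4 \left(- \frac{1}{5}\right) + 4 \left(-1\right) = - \frac{4}{5} - 4 = - \frac{24}{5} \approx -4.8$)
$H{\left(T,V \right)} = \frac{47}{6}$ ($H{\left(T,V \right)} = 8 - \frac{1}{10 - 4} = 8 - \frac{1}{6} = \frac{47}{6}$)
$K = 21$
$X{\left(G,Q \right)} = 21$
$\frac{X{\left(73,H{\left(Z,9 \right)} \right)}}{5345} = \frac{21}{5345}$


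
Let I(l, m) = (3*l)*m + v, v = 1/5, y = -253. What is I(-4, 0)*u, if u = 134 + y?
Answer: -119/5 ≈ -23.800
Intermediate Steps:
v = ⅕ (v = 1*(⅕) = ⅕ ≈ 0.20000)
I(l, m) = ⅕ + 3*l*m (I(l, m) = (3*l)*m + ⅕ = 3*l*m + ⅕ = ⅕ + 3*l*m)
u = -119 (u = 134 - 253 = -119)
I(-4, 0)*u = (⅕ + 3*(-4)*0)*(-119) = (⅕ + 0)*(-119) = (⅕)*(-119) = -119/5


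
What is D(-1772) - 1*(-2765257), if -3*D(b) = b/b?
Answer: 8295770/3 ≈ 2.7653e+6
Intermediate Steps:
D(b) = -⅓ (D(b) = -b/(3*b) = -⅓*1 = -⅓)
D(-1772) - 1*(-2765257) = -⅓ - 1*(-2765257) = -⅓ + 2765257 = 8295770/3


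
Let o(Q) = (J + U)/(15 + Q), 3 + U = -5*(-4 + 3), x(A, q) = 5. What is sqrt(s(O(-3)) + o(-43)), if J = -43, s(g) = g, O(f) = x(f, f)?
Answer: sqrt(1267)/14 ≈ 2.5425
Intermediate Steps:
O(f) = 5
U = 2 (U = -3 - 5*(-4 + 3) = -3 - 5*(-1) = -3 + 5 = 2)
o(Q) = -41/(15 + Q) (o(Q) = (-43 + 2)/(15 + Q) = -41/(15 + Q))
sqrt(s(O(-3)) + o(-43)) = sqrt(5 - 41/(15 - 43)) = sqrt(5 - 41/(-28)) = sqrt(5 - 41*(-1/28)) = sqrt(5 + 41/28) = sqrt(181/28) = sqrt(1267)/14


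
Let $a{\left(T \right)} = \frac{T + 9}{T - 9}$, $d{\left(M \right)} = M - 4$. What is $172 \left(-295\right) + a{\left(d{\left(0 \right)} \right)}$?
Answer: $- \frac{659625}{13} \approx -50740.0$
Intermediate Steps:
$d{\left(M \right)} = -4 + M$ ($d{\left(M \right)} = M - 4 = -4 + M$)
$a{\left(T \right)} = \frac{9 + T}{-9 + T}$
$172 \left(-295\right) + a{\left(d{\left(0 \right)} \right)} = 172 \left(-295\right) + \frac{9 + \left(-4 + 0\right)}{-9 + \left(-4 + 0\right)} = -50740 + \frac{9 - 4}{-9 - 4} = -50740 + \frac{1}{-13} \cdot 5 = -50740 - \frac{5}{13} = - \frac{659625}{13}$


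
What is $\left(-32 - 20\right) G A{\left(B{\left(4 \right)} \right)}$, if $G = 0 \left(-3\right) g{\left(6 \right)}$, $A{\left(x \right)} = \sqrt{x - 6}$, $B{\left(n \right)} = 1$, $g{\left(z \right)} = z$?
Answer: $0$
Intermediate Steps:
$A{\left(x \right)} = \sqrt{-6 + x}$
$G = 0$ ($G = 0 \left(-3\right) 6 = 0 \cdot 6 = 0$)
$\left(-32 - 20\right) G A{\left(B{\left(4 \right)} \right)} = \left(-32 - 20\right) 0 \sqrt{-6 + 1} = \left(-32 - 20\right) 0 \sqrt{-5} = \left(-52\right) 0 i \sqrt{5} = 0 i \sqrt{5} = 0$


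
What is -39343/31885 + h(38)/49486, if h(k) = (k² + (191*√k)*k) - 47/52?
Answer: -98847558011/82048777720 + 3629*√38/24743 ≈ -0.30062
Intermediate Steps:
h(k) = -47/52 + k² + 191*k^(3/2) (h(k) = (k² + 191*k^(3/2)) - 47*1/52 = (k² + 191*k^(3/2)) - 47/52 = -47/52 + k² + 191*k^(3/2))
-39343/31885 + h(38)/49486 = -39343/31885 + (-47/52 + 38² + 191*38^(3/2))/49486 = -39343*1/31885 + (-47/52 + 1444 + 191*(38*√38))*(1/49486) = -39343/31885 + (-47/52 + 1444 + 7258*√38)*(1/49486) = -39343/31885 + (75041/52 + 7258*√38)*(1/49486) = -39343/31885 + (75041/2573272 + 3629*√38/24743) = -98847558011/82048777720 + 3629*√38/24743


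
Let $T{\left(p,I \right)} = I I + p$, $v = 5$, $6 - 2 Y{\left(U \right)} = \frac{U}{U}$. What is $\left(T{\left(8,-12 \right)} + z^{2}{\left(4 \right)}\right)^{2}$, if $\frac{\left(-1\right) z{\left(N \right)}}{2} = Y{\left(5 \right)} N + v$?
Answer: $1106704$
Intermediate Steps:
$Y{\left(U \right)} = \frac{5}{2}$ ($Y{\left(U \right)} = 3 - \frac{U \frac{1}{U}}{2} = 3 - \frac{1}{2} = \frac{5}{2}$)
$T{\left(p,I \right)} = p + I^{2}$ ($T{\left(p,I \right)} = I^{2} + p = p + I^{2}$)
$z{\left(N \right)} = -10 - 5 N$ ($z{\left(N \right)} = - 2 \left(\frac{5 N}{2} + 5\right) = - 2 \left(5 + \frac{5 N}{2}\right) = -10 - 5 N$)
$\left(T{\left(8,-12 \right)} + z^{2}{\left(4 \right)}\right)^{2} = \left(\left(8 + \left(-12\right)^{2}\right) + \left(-10 - 20\right)^{2}\right)^{2} = \left(\left(8 + 144\right) + \left(-10 - 20\right)^{2}\right)^{2} = \left(152 + \left(-30\right)^{2}\right)^{2} = \left(152 + 900\right)^{2} = 1052^{2} = 1106704$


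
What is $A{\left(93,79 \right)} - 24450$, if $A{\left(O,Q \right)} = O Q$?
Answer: $-17103$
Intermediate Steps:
$A{\left(93,79 \right)} - 24450 = 93 \cdot 79 - 24450 = 7347 - 24450 = -17103$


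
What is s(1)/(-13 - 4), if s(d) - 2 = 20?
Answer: -22/17 ≈ -1.2941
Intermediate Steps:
s(d) = 22 (s(d) = 2 + 20 = 22)
s(1)/(-13 - 4) = 22/(-13 - 4) = 22/(-17) = -1/17*22 = -22/17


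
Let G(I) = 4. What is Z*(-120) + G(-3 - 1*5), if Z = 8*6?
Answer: -5756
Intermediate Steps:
Z = 48
Z*(-120) + G(-3 - 1*5) = 48*(-120) + 4 = -5760 + 4 = -5756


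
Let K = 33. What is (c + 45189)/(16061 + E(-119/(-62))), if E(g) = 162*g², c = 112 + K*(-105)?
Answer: 80408792/32016283 ≈ 2.5115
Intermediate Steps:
c = -3353 (c = 112 + 33*(-105) = 112 - 3465 = -3353)
(c + 45189)/(16061 + E(-119/(-62))) = (-3353 + 45189)/(16061 + 162*(-119/(-62))²) = 41836/(16061 + 162*(-119*(-1/62))²) = 41836/(16061 + 162*(119/62)²) = 41836/(16061 + 162*(14161/3844)) = 41836/(16061 + 1147041/1922) = 41836/(32016283/1922) = 41836*(1922/32016283) = 80408792/32016283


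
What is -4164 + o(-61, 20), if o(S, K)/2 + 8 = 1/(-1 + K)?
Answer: -79418/19 ≈ -4179.9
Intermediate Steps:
o(S, K) = -16 + 2/(-1 + K)
-4164 + o(-61, 20) = -4164 + 2*(9 - 8*20)/(-1 + 20) = -4164 + 2*(9 - 160)/19 = -4164 + 2*(1/19)*(-151) = -4164 - 302/19 = -79418/19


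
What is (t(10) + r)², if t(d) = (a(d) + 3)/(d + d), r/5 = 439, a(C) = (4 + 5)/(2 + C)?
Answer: 1233625129/256 ≈ 4.8188e+6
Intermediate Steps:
a(C) = 9/(2 + C)
r = 2195 (r = 5*439 = 2195)
t(d) = (3 + 9/(2 + d))/(2*d) (t(d) = (9/(2 + d) + 3)/(d + d) = (3 + 9/(2 + d))/((2*d)) = (3 + 9/(2 + d))*(1/(2*d)) = (3 + 9/(2 + d))/(2*d))
(t(10) + r)² = ((3/2)*(5 + 10)/(10*(2 + 10)) + 2195)² = ((3/2)*(⅒)*15/12 + 2195)² = ((3/2)*(⅒)*(1/12)*15 + 2195)² = (3/16 + 2195)² = (35123/16)² = 1233625129/256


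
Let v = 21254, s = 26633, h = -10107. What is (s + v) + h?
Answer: 37780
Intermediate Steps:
(s + v) + h = (26633 + 21254) - 10107 = 47887 - 10107 = 37780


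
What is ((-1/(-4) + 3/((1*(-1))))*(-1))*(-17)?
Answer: -187/4 ≈ -46.750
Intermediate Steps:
((-1/(-4) + 3/((1*(-1))))*(-1))*(-17) = ((-1*(-¼) + 3/(-1))*(-1))*(-17) = ((¼ + 3*(-1))*(-1))*(-17) = ((¼ - 3)*(-1))*(-17) = -11/4*(-1)*(-17) = (11/4)*(-17) = -187/4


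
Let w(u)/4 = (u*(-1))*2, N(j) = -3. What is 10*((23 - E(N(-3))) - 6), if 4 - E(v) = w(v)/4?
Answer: 190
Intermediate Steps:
w(u) = -8*u (w(u) = 4*((u*(-1))*2) = 4*(-u*2) = 4*(-2*u) = -8*u)
E(v) = 4 + 2*v (E(v) = 4 - (-8*v)/4 = 4 - (-2)*v = 4 + 2*v)
10*((23 - E(N(-3))) - 6) = 10*((23 - (4 + 2*(-3))) - 6) = 10*((23 - (4 - 6)) - 6) = 10*((23 - 1*(-2)) - 6) = 10*((23 + 2) - 6) = 10*(25 - 6) = 10*19 = 190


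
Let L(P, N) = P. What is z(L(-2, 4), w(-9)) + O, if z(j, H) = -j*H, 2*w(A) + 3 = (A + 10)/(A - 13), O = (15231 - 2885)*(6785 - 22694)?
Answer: -4321075375/22 ≈ -1.9641e+8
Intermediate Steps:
O = -196412514 (O = 12346*(-15909) = -196412514)
w(A) = -3/2 + (10 + A)/(2*(-13 + A)) (w(A) = -3/2 + ((A + 10)/(A - 13))/2 = -3/2 + ((10 + A)/(-13 + A))/2 = -3/2 + (10 + A)/(2*(-13 + A)))
z(j, H) = -H*j
z(L(-2, 4), w(-9)) + O = -1*(49/2 - 1*(-9))/(-13 - 9)*(-2) - 196412514 = -1*(49/2 + 9)/(-22)*(-2) - 196412514 = -1*(-1/22*67/2)*(-2) - 196412514 = -1*(-67/44)*(-2) - 196412514 = -67/22 - 196412514 = -4321075375/22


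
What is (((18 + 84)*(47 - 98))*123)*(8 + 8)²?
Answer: -163800576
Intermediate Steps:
(((18 + 84)*(47 - 98))*123)*(8 + 8)² = ((102*(-51))*123)*16² = -5202*123*256 = -639846*256 = -163800576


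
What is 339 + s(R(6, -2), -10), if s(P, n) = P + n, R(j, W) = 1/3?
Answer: 988/3 ≈ 329.33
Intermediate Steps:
R(j, W) = 1/3 (R(j, W) = 1*(1/3) = 1/3)
339 + s(R(6, -2), -10) = 339 + (1/3 - 10) = 339 - 29/3 = 988/3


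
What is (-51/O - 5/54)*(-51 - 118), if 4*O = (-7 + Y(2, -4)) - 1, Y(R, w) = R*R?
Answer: -464581/54 ≈ -8603.3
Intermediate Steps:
Y(R, w) = R**2
O = -1 (O = ((-7 + 2**2) - 1)/4 = ((-7 + 4) - 1)/4 = (-3 - 1)/4 = (1/4)*(-4) = -1)
(-51/O - 5/54)*(-51 - 118) = (-51/(-1) - 5/54)*(-51 - 118) = (-51*(-1) - 5*1/54)*(-169) = (51 - 5/54)*(-169) = (2749/54)*(-169) = -464581/54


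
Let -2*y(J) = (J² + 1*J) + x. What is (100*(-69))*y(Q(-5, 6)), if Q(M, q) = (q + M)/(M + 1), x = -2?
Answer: -60375/8 ≈ -7546.9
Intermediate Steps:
Q(M, q) = (M + q)/(1 + M)
y(J) = 1 - J/2 - J²/2 (y(J) = -((J² + 1*J) - 2)/2 = -((J² + J) - 2)/2 = -((J + J²) - 2)/2 = -(-2 + J + J²)/2 = 1 - J/2 - J²/2)
(100*(-69))*y(Q(-5, 6)) = (100*(-69))*(1 - (-5 + 6)/(2*(1 - 5)) - (-5 + 6)²/(1 - 5)²/2) = -6900*(1 - 1/(2*(-4)) - (1/(-4))²/2) = -6900*(1 - (-1)/8 - (-¼*1)²/2) = -6900*(1 - ½*(-¼) - (-¼)²/2) = -6900*(1 + ⅛ - ½*1/16) = -6900*(1 + ⅛ - 1/32) = -6900*35/32 = -60375/8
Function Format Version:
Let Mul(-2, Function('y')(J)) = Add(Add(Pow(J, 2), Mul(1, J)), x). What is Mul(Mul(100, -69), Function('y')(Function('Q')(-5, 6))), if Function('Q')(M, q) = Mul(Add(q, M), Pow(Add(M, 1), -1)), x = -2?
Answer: Rational(-60375, 8) ≈ -7546.9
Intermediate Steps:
Function('Q')(M, q) = Mul(Pow(Add(1, M), -1), Add(M, q)) (Function('Q')(M, q) = Mul(Add(M, q), Pow(Add(1, M), -1)) = Mul(Pow(Add(1, M), -1), Add(M, q)))
Function('y')(J) = Add(1, Mul(Rational(-1, 2), J), Mul(Rational(-1, 2), Pow(J, 2))) (Function('y')(J) = Mul(Rational(-1, 2), Add(Add(Pow(J, 2), Mul(1, J)), -2)) = Mul(Rational(-1, 2), Add(Add(Pow(J, 2), J), -2)) = Mul(Rational(-1, 2), Add(Add(J, Pow(J, 2)), -2)) = Mul(Rational(-1, 2), Add(-2, J, Pow(J, 2))) = Add(1, Mul(Rational(-1, 2), J), Mul(Rational(-1, 2), Pow(J, 2))))
Mul(Mul(100, -69), Function('y')(Function('Q')(-5, 6))) = Mul(Mul(100, -69), Add(1, Mul(Rational(-1, 2), Mul(Pow(Add(1, -5), -1), Add(-5, 6))), Mul(Rational(-1, 2), Pow(Mul(Pow(Add(1, -5), -1), Add(-5, 6)), 2)))) = Mul(-6900, Add(1, Mul(Rational(-1, 2), Mul(Pow(-4, -1), 1)), Mul(Rational(-1, 2), Pow(Mul(Pow(-4, -1), 1), 2)))) = Mul(-6900, Add(1, Mul(Rational(-1, 2), Mul(Rational(-1, 4), 1)), Mul(Rational(-1, 2), Pow(Mul(Rational(-1, 4), 1), 2)))) = Mul(-6900, Add(1, Mul(Rational(-1, 2), Rational(-1, 4)), Mul(Rational(-1, 2), Pow(Rational(-1, 4), 2)))) = Mul(-6900, Add(1, Rational(1, 8), Mul(Rational(-1, 2), Rational(1, 16)))) = Mul(-6900, Add(1, Rational(1, 8), Rational(-1, 32))) = Mul(-6900, Rational(35, 32)) = Rational(-60375, 8)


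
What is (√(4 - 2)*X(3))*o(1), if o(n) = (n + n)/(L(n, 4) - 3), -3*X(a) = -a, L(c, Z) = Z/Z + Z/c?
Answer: √2 ≈ 1.4142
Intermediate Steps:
L(c, Z) = 1 + Z/c
X(a) = a/3 (X(a) = -(-1)*a/3 = a/3)
o(n) = 2*n/(-3 + (4 + n)/n) (o(n) = (n + n)/((4 + n)/n - 3) = (2*n)/(-3 + (4 + n)/n) = 2*n/(-3 + (4 + n)/n))
(√(4 - 2)*X(3))*o(1) = (√(4 - 2)*((⅓)*3))*(-1*1²/(-2 + 1)) = (√2*1)*(-1*1/(-1)) = √2*(-1*1*(-1)) = √2*1 = √2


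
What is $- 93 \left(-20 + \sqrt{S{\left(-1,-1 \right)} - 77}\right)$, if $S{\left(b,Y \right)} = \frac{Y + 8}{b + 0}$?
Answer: $1860 - 186 i \sqrt{21} \approx 1860.0 - 852.36 i$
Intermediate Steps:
$S{\left(b,Y \right)} = \frac{8 + Y}{b}$
$- 93 \left(-20 + \sqrt{S{\left(-1,-1 \right)} - 77}\right) = - 93 \left(-20 + \sqrt{\frac{8 - 1}{-1} - 77}\right) = - 93 \left(-20 + \sqrt{\left(-1\right) 7 - 77}\right) = - 93 \left(-20 + \sqrt{-7 - 77}\right) = - 93 \left(-20 + \sqrt{-84}\right) = - 93 \left(-20 + 2 i \sqrt{21}\right) = 1860 - 186 i \sqrt{21}$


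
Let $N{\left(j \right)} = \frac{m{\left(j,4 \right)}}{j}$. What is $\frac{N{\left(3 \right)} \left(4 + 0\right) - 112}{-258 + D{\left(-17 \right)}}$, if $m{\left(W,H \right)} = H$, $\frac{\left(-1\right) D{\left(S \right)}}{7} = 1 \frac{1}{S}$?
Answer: $\frac{5440}{13137} \approx 0.4141$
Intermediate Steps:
$D{\left(S \right)} = - \frac{7}{S}$ ($D{\left(S \right)} = - 7 \cdot 1 \frac{1}{S} = - \frac{7}{S}$)
$N{\left(j \right)} = \frac{4}{j}$
$\frac{N{\left(3 \right)} \left(4 + 0\right) - 112}{-258 + D{\left(-17 \right)}} = \frac{\frac{4}{3} \left(4 + 0\right) - 112}{-258 - \frac{7}{-17}} = \frac{4 \cdot \frac{1}{3} \cdot 4 - 112}{-258 - - \frac{7}{17}} = \frac{\frac{4}{3} \cdot 4 - 112}{-258 + \frac{7}{17}} = \frac{\frac{16}{3} - 112}{- \frac{4379}{17}} = \left(- \frac{17}{4379}\right) \left(- \frac{320}{3}\right) = \frac{5440}{13137}$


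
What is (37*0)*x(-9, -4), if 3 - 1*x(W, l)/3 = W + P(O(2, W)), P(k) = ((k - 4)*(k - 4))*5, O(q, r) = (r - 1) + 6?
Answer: 0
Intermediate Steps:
O(q, r) = 5 + r (O(q, r) = (-1 + r) + 6 = 5 + r)
P(k) = 5*(-4 + k)² (P(k) = ((-4 + k)*(-4 + k))*5 = (-4 + k)²*5 = 5*(-4 + k)²)
x(W, l) = 9 - 15*(1 + W)² - 3*W (x(W, l) = 9 - 3*(W + 5*(-4 + (5 + W))²) = 9 - 3*(W + 5*(1 + W)²) = 9 + (-15*(1 + W)² - 3*W) = 9 - 15*(1 + W)² - 3*W)
(37*0)*x(-9, -4) = (37*0)*(9 - 15*(1 - 9)² - 3*(-9)) = 0*(9 - 15*(-8)² + 27) = 0*(9 - 15*64 + 27) = 0*(9 - 960 + 27) = 0*(-924) = 0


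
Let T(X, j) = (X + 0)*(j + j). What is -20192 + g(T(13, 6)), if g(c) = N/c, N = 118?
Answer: -1574917/78 ≈ -20191.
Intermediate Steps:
T(X, j) = 2*X*j (T(X, j) = X*(2*j) = 2*X*j)
g(c) = 118/c
-20192 + g(T(13, 6)) = -20192 + 118/((2*13*6)) = -20192 + 118/156 = -20192 + 118*(1/156) = -20192 + 59/78 = -1574917/78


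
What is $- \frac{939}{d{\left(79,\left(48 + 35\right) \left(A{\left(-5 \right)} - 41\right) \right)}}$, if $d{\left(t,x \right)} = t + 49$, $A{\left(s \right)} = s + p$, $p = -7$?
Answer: $- \frac{939}{128} \approx -7.3359$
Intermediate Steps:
$A{\left(s \right)} = -7 + s$ ($A{\left(s \right)} = s - 7 = -7 + s$)
$d{\left(t,x \right)} = 49 + t$
$- \frac{939}{d{\left(79,\left(48 + 35\right) \left(A{\left(-5 \right)} - 41\right) \right)}} = - \frac{939}{49 + 79} = - \frac{939}{128}$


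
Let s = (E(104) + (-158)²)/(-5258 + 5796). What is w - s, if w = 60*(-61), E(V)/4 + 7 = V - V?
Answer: -997008/269 ≈ -3706.3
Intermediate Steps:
E(V) = -28 (E(V) = -28 + 4*(V - V) = -28 + 4*0 = -28 + 0 = -28)
s = 12468/269 (s = (-28 + (-158)²)/(-5258 + 5796) = (-28 + 24964)/538 = 24936*(1/538) = 12468/269 ≈ 46.349)
w = -3660
w - s = -3660 - 1*12468/269 = -3660 - 12468/269 = -997008/269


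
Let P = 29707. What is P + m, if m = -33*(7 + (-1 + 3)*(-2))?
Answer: 29608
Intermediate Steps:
m = -99 (m = -33*(7 + 2*(-2)) = -33*(7 - 4) = -33*3 = -99)
P + m = 29707 - 99 = 29608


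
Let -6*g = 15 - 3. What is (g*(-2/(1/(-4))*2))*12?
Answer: -384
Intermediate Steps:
g = -2 (g = -(15 - 3)/6 = -⅙*12 = -2)
(g*(-2/(1/(-4))*2))*12 = -2*(-2/(1/(-4)))*2*12 = -2*(-2/(-¼))*2*12 = -2*(-2*(-4))*2*12 = -16*2*12 = -2*16*12 = -32*12 = -384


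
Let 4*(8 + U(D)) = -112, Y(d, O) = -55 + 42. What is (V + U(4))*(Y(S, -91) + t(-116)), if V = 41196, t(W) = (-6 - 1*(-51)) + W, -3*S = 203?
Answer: -3457440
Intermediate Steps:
S = -203/3 (S = -1/3*203 = -203/3 ≈ -67.667)
Y(d, O) = -13
t(W) = 45 + W (t(W) = (-6 + 51) + W = 45 + W)
U(D) = -36 (U(D) = -8 + (1/4)*(-112) = -8 - 28 = -36)
(V + U(4))*(Y(S, -91) + t(-116)) = (41196 - 36)*(-13 + (45 - 116)) = 41160*(-13 - 71) = 41160*(-84) = -3457440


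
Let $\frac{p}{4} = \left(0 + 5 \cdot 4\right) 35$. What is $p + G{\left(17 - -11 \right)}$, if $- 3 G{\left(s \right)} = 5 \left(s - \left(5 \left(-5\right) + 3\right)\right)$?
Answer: $\frac{8150}{3} \approx 2716.7$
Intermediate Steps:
$p = 2800$ ($p = 4 \left(0 + 5 \cdot 4\right) 35 = 4 \left(0 + 20\right) 35 = 4 \cdot 20 \cdot 35 = 4 \cdot 700 = 2800$)
$G{\left(s \right)} = - \frac{110}{3} - \frac{5 s}{3}$ ($G{\left(s \right)} = - \frac{5 \left(s - \left(5 \left(-5\right) + 3\right)\right)}{3} = - \frac{5 \left(s - \left(-25 + 3\right)\right)}{3} = - \frac{5 \left(s - -22\right)}{3} = - \frac{5 \left(s + 22\right)}{3} = - \frac{5 \left(22 + s\right)}{3} = - \frac{110 + 5 s}{3} = - \frac{110}{3} - \frac{5 s}{3}$)
$p + G{\left(17 - -11 \right)} = 2800 - \left(\frac{110}{3} + \frac{5 \left(17 - -11\right)}{3}\right) = 2800 - \left(\frac{110}{3} + \frac{5 \left(17 + 11\right)}{3}\right) = 2800 - \frac{250}{3} = \frac{8150}{3}$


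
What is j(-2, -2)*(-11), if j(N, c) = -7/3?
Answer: 77/3 ≈ 25.667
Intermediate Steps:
j(N, c) = -7/3 (j(N, c) = -7*⅓ = -7/3)
j(-2, -2)*(-11) = -7/3*(-11) = 77/3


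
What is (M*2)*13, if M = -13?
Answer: -338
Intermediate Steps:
(M*2)*13 = -13*2*13 = -26*13 = -338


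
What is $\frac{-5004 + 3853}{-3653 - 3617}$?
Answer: $\frac{1151}{7270} \approx 0.15832$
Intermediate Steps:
$\frac{-5004 + 3853}{-3653 - 3617} = - \frac{1151}{-7270} = \left(-1151\right) \left(- \frac{1}{7270}\right) = \frac{1151}{7270}$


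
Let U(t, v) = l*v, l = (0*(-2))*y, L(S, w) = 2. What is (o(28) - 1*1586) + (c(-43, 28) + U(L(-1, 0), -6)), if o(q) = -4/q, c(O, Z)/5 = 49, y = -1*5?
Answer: -9388/7 ≈ -1341.1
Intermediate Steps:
y = -5
c(O, Z) = 245 (c(O, Z) = 5*49 = 245)
l = 0 (l = (0*(-2))*(-5) = 0*(-5) = 0)
U(t, v) = 0 (U(t, v) = 0*v = 0)
(o(28) - 1*1586) + (c(-43, 28) + U(L(-1, 0), -6)) = (-4/28 - 1*1586) + (245 + 0) = (-4*1/28 - 1586) + 245 = (-1/7 - 1586) + 245 = -11103/7 + 245 = -9388/7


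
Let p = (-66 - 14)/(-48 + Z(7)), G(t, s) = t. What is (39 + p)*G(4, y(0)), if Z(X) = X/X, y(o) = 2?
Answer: 7652/47 ≈ 162.81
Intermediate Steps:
Z(X) = 1
p = 80/47 (p = (-66 - 14)/(-48 + 1) = -80/(-47) = -80*(-1/47) = 80/47 ≈ 1.7021)
(39 + p)*G(4, y(0)) = (39 + 80/47)*4 = (1913/47)*4 = 7652/47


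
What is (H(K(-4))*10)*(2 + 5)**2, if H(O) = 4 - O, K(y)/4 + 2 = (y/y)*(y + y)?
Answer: 21560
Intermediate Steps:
K(y) = -8 + 8*y (K(y) = -8 + 4*((y/y)*(y + y)) = -8 + 4*(1*(2*y)) = -8 + 4*(2*y) = -8 + 8*y)
(H(K(-4))*10)*(2 + 5)**2 = ((4 - (-8 + 8*(-4)))*10)*(2 + 5)**2 = ((4 - (-8 - 32))*10)*7**2 = ((4 - 1*(-40))*10)*49 = ((4 + 40)*10)*49 = (44*10)*49 = 440*49 = 21560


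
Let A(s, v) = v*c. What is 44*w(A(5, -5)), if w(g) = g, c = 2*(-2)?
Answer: 880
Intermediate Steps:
c = -4
A(s, v) = -4*v (A(s, v) = v*(-4) = -4*v)
44*w(A(5, -5)) = 44*(-4*(-5)) = 44*20 = 880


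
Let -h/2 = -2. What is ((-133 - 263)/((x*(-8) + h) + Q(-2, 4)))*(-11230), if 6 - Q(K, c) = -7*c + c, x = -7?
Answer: 49412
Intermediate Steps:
h = 4 (h = -2*(-2) = 4)
Q(K, c) = 6 + 6*c (Q(K, c) = 6 - (-7*c + c) = 6 - (-6)*c = 6 + 6*c)
((-133 - 263)/((x*(-8) + h) + Q(-2, 4)))*(-11230) = ((-133 - 263)/((-7*(-8) + 4) + (6 + 6*4)))*(-11230) = -396/((56 + 4) + (6 + 24))*(-11230) = -396/(60 + 30)*(-11230) = -396/90*(-11230) = -396*1/90*(-11230) = -22/5*(-11230) = 49412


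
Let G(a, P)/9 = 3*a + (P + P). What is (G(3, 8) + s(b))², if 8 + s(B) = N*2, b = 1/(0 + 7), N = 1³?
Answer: 47961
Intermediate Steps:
G(a, P) = 18*P + 27*a (G(a, P) = 9*(3*a + (P + P)) = 9*(3*a + 2*P) = 9*(2*P + 3*a) = 18*P + 27*a)
N = 1
b = ⅐ (b = 1/7 = ⅐ ≈ 0.14286)
s(B) = -6 (s(B) = -8 + 1*2 = -8 + 2 = -6)
(G(3, 8) + s(b))² = ((18*8 + 27*3) - 6)² = ((144 + 81) - 6)² = (225 - 6)² = 219² = 47961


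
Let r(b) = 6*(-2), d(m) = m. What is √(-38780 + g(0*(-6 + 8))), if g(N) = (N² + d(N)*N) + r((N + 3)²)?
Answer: 2*I*√9698 ≈ 196.96*I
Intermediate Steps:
r(b) = -12
g(N) = -12 + 2*N² (g(N) = (N² + N*N) - 12 = (N² + N²) - 12 = 2*N² - 12 = -12 + 2*N²)
√(-38780 + g(0*(-6 + 8))) = √(-38780 + (-12 + 2*(0*(-6 + 8))²)) = √(-38780 + (-12 + 2*(0*2)²)) = √(-38780 + (-12 + 2*0²)) = √(-38780 + (-12 + 2*0)) = √(-38780 + (-12 + 0)) = √(-38780 - 12) = √(-38792) = 2*I*√9698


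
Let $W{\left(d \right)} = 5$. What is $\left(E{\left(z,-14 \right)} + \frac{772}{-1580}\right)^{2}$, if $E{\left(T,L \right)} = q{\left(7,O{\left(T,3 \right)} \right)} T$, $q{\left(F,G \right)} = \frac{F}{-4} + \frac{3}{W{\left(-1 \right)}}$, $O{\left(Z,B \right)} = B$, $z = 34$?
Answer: $\frac{39125025}{24964} \approx 1567.3$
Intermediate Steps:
$q{\left(F,G \right)} = \frac{3}{5} - \frac{F}{4}$ ($q{\left(F,G \right)} = \frac{F}{-4} + \frac{3}{5} = F \left(- \frac{1}{4}\right) + 3 \cdot \frac{1}{5} = - \frac{F}{4} + \frac{3}{5} = \frac{3}{5} - \frac{F}{4}$)
$E{\left(T,L \right)} = - \frac{23 T}{20}$ ($E{\left(T,L \right)} = \left(\frac{3}{5} - \frac{7}{4}\right) T = - \frac{23 T}{20}$)
$\left(E{\left(z,-14 \right)} + \frac{772}{-1580}\right)^{2} = \left(\left(- \frac{23}{20}\right) 34 + \frac{772}{-1580}\right)^{2} = \left(- \frac{391}{10} + 772 \left(- \frac{1}{1580}\right)\right)^{2} = \left(- \frac{391}{10} - \frac{193}{395}\right)^{2} = \left(- \frac{6255}{158}\right)^{2} = \frac{39125025}{24964}$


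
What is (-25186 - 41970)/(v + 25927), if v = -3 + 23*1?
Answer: -67156/25947 ≈ -2.5882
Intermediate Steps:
v = 20 (v = -3 + 23 = 20)
(-25186 - 41970)/(v + 25927) = (-25186 - 41970)/(20 + 25927) = -67156/25947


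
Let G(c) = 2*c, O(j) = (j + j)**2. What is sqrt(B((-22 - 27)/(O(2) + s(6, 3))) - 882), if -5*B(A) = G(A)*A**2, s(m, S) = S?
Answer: 14*I*sqrt(14547065)/1805 ≈ 29.583*I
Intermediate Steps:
O(j) = 4*j**2 (O(j) = (2*j)**2 = 4*j**2)
B(A) = -2*A**3/5 (B(A) = -2*A*A**2/5 = -2*A**3/5)
sqrt(B((-22 - 27)/(O(2) + s(6, 3))) - 882) = sqrt(-2*(-22 - 27)**3/(4*2**2 + 3)**3/5 - 882) = sqrt(-2*(-117649/(4*4 + 3)**3)/5 - 882) = sqrt(-2*(-117649/(16 + 3)**3)/5 - 882) = sqrt(-2*(-49/19)**3/5 - 882) = sqrt(-2/5*(-117649/6859) - 882) = sqrt(235298/34295 - 882) = sqrt(-30012892/34295) = 14*I*sqrt(14547065)/1805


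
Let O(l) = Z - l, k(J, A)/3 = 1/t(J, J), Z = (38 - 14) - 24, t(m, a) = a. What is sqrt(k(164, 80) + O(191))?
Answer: I*sqrt(1284161)/82 ≈ 13.82*I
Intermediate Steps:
Z = 0 (Z = 24 - 24 = 0)
k(J, A) = 3/J
O(l) = -l (O(l) = 0 - l = -l)
sqrt(k(164, 80) + O(191)) = sqrt(3/164 - 1*191) = sqrt(3*(1/164) - 191) = sqrt(3/164 - 191) = sqrt(-31321/164) = I*sqrt(1284161)/82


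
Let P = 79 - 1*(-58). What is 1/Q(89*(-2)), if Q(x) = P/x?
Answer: -178/137 ≈ -1.2993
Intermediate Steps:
P = 137 (P = 79 + 58 = 137)
Q(x) = 137/x
1/Q(89*(-2)) = 1/(137/((89*(-2)))) = 1/(137/(-178)) = 1/(137*(-1/178)) = 1/(-137/178) = -178/137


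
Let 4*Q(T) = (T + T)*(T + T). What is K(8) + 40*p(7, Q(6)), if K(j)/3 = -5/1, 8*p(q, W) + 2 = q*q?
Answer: 220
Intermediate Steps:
Q(T) = T**2 (Q(T) = ((T + T)*(T + T))/4 = ((2*T)*(2*T))/4 = (4*T**2)/4 = T**2)
p(q, W) = -1/4 + q**2/8 (p(q, W) = -1/4 + (q*q)/8 = -1/4 + q**2/8)
K(j) = -15 (K(j) = 3*(-5/1) = 3*(-5*1) = 3*(-5) = -15)
K(8) + 40*p(7, Q(6)) = -15 + 40*(-1/4 + (1/8)*7**2) = -15 + 40*(-1/4 + (1/8)*49) = -15 + 40*(-1/4 + 49/8) = -15 + 40*(47/8) = -15 + 235 = 220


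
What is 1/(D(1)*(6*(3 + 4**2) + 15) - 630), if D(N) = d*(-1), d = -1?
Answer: -1/501 ≈ -0.0019960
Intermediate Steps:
D(N) = 1 (D(N) = -1*(-1) = 1)
1/(D(1)*(6*(3 + 4**2) + 15) - 630) = 1/(1*(6*(3 + 4**2) + 15) - 630) = 1/(1*(6*(3 + 16) + 15) - 630) = 1/(1*(6*19 + 15) - 630) = 1/(1*(114 + 15) - 630) = 1/(1*129 - 630) = 1/(129 - 630) = 1/(-501) = -1/501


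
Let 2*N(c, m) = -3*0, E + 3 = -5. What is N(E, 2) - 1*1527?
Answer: -1527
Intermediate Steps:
E = -8 (E = -3 - 5 = -8)
N(c, m) = 0 (N(c, m) = (-3*0)/2 = (½)*0 = 0)
N(E, 2) - 1*1527 = 0 - 1*1527 = 0 - 1527 = -1527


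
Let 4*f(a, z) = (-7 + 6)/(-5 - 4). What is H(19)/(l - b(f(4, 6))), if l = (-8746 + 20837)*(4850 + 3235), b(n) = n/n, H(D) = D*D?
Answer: 361/97755734 ≈ 3.6929e-6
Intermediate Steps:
H(D) = D**2
f(a, z) = 1/36 (f(a, z) = ((-7 + 6)/(-5 - 4))/4 = (-1/(-9))/4 = (-1*(-1/9))/4 = (1/4)*(1/9) = 1/36)
b(n) = 1
l = 97755735 (l = 12091*8085 = 97755735)
H(19)/(l - b(f(4, 6))) = 19**2/(97755735 - 1*1) = 361/(97755735 - 1) = 361/97755734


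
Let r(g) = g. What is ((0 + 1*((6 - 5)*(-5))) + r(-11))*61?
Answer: -976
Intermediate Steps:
((0 + 1*((6 - 5)*(-5))) + r(-11))*61 = ((0 + 1*((6 - 5)*(-5))) - 11)*61 = ((0 + 1*(1*(-5))) - 11)*61 = ((0 + 1*(-5)) - 11)*61 = ((0 - 5) - 11)*61 = (-5 - 11)*61 = -16*61 = -976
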